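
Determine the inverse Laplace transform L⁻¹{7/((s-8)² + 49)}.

Using frequency shift, L⁻¹{7/((s-8)² + 49)} = e^(8t)·sin(7t)

Final answer: e^(8t)·sin(7t)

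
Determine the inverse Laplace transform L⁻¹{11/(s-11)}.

L⁻¹{1/(s-a)} = e^(at), so L⁻¹{1/(s-11)} = e^(11t), and L⁻¹{11/(s-11)} = 11·e^(11t)

Final answer: 11·e^(11t)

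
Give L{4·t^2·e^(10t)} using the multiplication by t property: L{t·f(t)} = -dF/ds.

Using L{t^n·e^(at)} = n!/(s-a)^(n+1), L{t^2·e^(10t)} = 2/(s-10)^3, so L{4·t^2·e^(10t)} = 4·2/(s-10)^3 = 8/(s-10)^3

Final answer: 8/(s-10)^3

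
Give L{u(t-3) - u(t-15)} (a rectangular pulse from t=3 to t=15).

L{u(t-a)} = e^(-as)/s. L{u(t-3) - u(t-15)} = (e^(-3s) - e^(-15s))/s

Final answer: (e^(-3s) - e^(-15s))/s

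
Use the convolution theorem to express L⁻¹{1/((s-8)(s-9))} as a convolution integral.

1/((s-8)(s-9)) = (1/(s-8))·(1/(s-9)) = L{e^(8t)}·L{e^(9t)}. So f(t) = e^(8t)*e^(9t) = ∫₀ᵗ e^(8τ)·e^(9(t-τ)) dτ

Final answer: ∫₀ᵗ e^(8τ)·e^(9(t-τ)) dτ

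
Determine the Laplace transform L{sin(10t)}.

L{sin(ωt)} = ω/(s² + ω²), so L{sin(10t)} = 10/(s² + 100)

Final answer: 10/(s² + 100)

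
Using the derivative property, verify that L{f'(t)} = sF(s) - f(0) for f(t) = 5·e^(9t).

f'(t) = 45e^(9t). Direct: L{f'(t)} = 45/(s-9). Property: s·5/(s-9) - 5 = (5s - 5(s-9))/(s-9) = 45/(s-9). ✓

Final answer: 45/(s-9)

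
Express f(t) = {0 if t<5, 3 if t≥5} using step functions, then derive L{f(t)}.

f(t) = 3·u(t-5). L{u(t-5)} = e^(-5s)/s, so L{f(t)} = 3·e^(-5s)/s

Final answer: 3·e^(-5s)/s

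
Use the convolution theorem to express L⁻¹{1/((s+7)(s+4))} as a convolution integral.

1/((s+7)(s+4)) = (1/(s+7))·(1/(s+4)) = L{e^(-7t)}·L{e^(-4t)}. So f(t) = e^(-7t)*e^(-4t) = ∫₀ᵗ e^(-7τ)·e^(-4(t-τ)) dτ

Final answer: ∫₀ᵗ e^(-7τ)·e^(-4(t-τ)) dτ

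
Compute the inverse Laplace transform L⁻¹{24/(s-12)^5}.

L⁻¹{n!/(s-a)^(n+1)} = t^n·e^(at), so L⁻¹{24/(s-12)^5} = t^4·e^(12t)

Final answer: t^4·e^(12t)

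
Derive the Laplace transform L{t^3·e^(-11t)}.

L{t^n·e^(at)} = n!/(s-a)^(n+1), so L{t^3·e^(-11t)} = 6/(s+11)^4

Final answer: 6/(s+11)^4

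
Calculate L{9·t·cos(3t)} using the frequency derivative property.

L{cos(3t)} = s/(s² + 9). Derivative: d/ds[s/(s² + 9)] = [(s² + 9) - s·2s]/(s² + 9)² = (9 - s²)/(s² + 9)². So L{t·cos(3t)} = -F'(s) = (s² - 9)/(s² + 9)². Then L{9·t·cos(3t)} = 9·(s² - 9)/(s² + 9)²

Final answer: 9·(s² - 9)/(s² + 9)²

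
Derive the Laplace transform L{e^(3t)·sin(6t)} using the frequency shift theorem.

Frequency shift: L{e^(at)f(t)} = F(s-a). L{e^(3t)·sin(6t)} = 6/((s-3)² + 36)

Final answer: 6/((s-3)² + 36)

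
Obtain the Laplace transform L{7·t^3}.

L{t^n} = n!/s^(n+1), so L{t^3} = 6/s^4. Then L{7·t^3} = 7·6/s^4 = 42/s^4

Final answer: 42/s^4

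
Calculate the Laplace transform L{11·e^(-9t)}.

L{e^(at)} = 1/(s-a), so L{e^(-9t)} = 1/(s+9). Then L{11·e^(-9t)} = 11/(s+9)

Final answer: 11/(s+9)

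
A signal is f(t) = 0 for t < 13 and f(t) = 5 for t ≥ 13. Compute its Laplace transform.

f(t) = 5·u(t-13). L{u(t-13)} = e^(-13s)/s, so L{f(t)} = 5·e^(-13s)/s

Final answer: 5·e^(-13s)/s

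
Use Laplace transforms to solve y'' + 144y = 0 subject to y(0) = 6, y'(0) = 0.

L{y''} + 144L{y} = 0. s²Y - 6s - 0 + 144Y = 0. Y(s² + 144) = 6s. Y = (6s)/(s² + 144). Inverting: y(t) = 6cos(12t)

Final answer: y(t) = 6cos(12t)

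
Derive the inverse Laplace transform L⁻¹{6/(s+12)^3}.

L⁻¹{n!/(s-a)^(n+1)} = t^n·e^(at) with n=2, a=-12. So L⁻¹{2/(s+12)^3} = t^2·e^(-12t), and L⁻¹{6/(s+12)^3} = (6/2)·t^2·e^(-12t) = 3·t^2·e^(-12t)

Final answer: 3·t^2·e^(-12t)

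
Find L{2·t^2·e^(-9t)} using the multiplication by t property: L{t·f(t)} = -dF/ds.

Using L{t^n·e^(at)} = n!/(s-a)^(n+1), L{t^2·e^(-9t)} = 2/(s+9)^3, so L{2·t^2·e^(-9t)} = 2·2/(s+9)^3 = 4/(s+9)^3

Final answer: 4/(s+9)^3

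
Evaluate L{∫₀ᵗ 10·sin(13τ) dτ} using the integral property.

L{∫₀ᵗ f(τ)dτ} = F(s)/s with F(s) = 130/(s² + 169), so the result is (130/(s² + 169))/s = 130/(s(s² + 169))

Final answer: 130/(s(s² + 169))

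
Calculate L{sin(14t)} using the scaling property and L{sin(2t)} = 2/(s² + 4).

Using L{f(at)} = (1/a)F(s/a) with a=7: L{sin(14t)} = (1/7) · 2/((s/7)² + 4) = (1/7) · 2·49/(s² + 196) = 14/(s² + 196)

Final answer: 14/(s² + 196)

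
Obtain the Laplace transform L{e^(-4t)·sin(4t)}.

L{e^(at)·sin(ωt)} = ω/((s-a)² + ω²), so L{e^(-4t)·sin(4t)} = 4/((s+4)² + 16)

Final answer: 4/((s+4)² + 16)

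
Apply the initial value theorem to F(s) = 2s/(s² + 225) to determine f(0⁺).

f(0⁺) = lim_{s→∞} s·2s/(s² + 225) = lim_{s→∞} 2s²/(s² + 225) = 2

Final answer: 2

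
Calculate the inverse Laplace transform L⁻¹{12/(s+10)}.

L⁻¹{1/(s-a)} = e^(at), so L⁻¹{1/(s+10)} = e^(-10t), and L⁻¹{12/(s+10)} = 12·e^(-10t)

Final answer: 12·e^(-10t)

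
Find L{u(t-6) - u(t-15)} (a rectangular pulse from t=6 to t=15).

L{u(t-a)} = e^(-as)/s. L{u(t-6) - u(t-15)} = (e^(-6s) - e^(-15s))/s

Final answer: (e^(-6s) - e^(-15s))/s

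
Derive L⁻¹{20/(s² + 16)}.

This is the form c·a/(s² + a²) with a = 4, c = 5. L⁻¹ = 5·sin(4t)

Final answer: 5·sin(4t)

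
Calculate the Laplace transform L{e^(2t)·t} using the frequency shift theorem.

L{e^(at)·t^n} = n!/(s-a)^(n+1), so L{e^(2t)·t} = 1/(s-2)^2

Final answer: 1/(s-2)^2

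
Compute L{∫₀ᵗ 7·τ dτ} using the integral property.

L{∫₀ᵗ f(τ)dτ} = F(s)/s with f(t) = 7t. F(s) = 7/s^2, so L{∫₀ᵗ 7·τ dτ} = (7/s^2)/s = 7/s^3. (Check: ∫₀ᵗ 7·τ dτ = 7t^2/2.)

Final answer: 7/s^3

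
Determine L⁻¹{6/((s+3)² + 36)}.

Form: b/((s-a)² + b²) → e^(at)sin(bt). With a=-3, b=6

Final answer: e^(-3t)·sin(6t)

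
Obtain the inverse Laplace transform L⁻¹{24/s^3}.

L⁻¹{n!/s^(n+1)} = t^n with n=2. So L⁻¹{2/s^3} = t^2, and L⁻¹{24/s^3} = (24/2)·t^2 = 12·t^2

Final answer: 12·t^2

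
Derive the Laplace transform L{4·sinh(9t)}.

L{sinh(ωt)} = ω/(s² - ω²), so L{sinh(9t)} = 9/(s² - 81). Then L{4·sinh(9t)} = 4·9/(s² - 81) = 36/(s² - 81)

Final answer: 36/(s² - 81)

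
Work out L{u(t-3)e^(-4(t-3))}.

u(t-a)f(t-a) with f(t)=e^(-4t). L{e^(-4t)} = 1/(s+4). By time shift: e^(-3s)/(s+4)

Final answer: e^(-3s)/(s+4)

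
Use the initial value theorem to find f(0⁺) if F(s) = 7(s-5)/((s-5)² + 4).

f(0⁺) = lim_{s→∞} sF(s) = lim_{s→∞} 7s(s-5)/((s-5)² + 4) = 7

Final answer: 7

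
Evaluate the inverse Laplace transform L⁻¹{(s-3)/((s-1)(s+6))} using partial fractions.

Using partial fractions, f(t) = (-2e^t + 9e^(-6t))/7

Final answer: (-2e^t + 9e^(-6t))/7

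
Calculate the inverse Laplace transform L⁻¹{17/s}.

L⁻¹{c/s} = c, so L⁻¹{17/s} = 17

Final answer: 17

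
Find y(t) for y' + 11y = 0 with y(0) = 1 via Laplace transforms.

L{y'} + 11L{y} = 0. sY - 1 + 11Y = 0. Y(s+11) = 1. Y = 1/(s+11)

Final answer: y(t) = e^(-11t)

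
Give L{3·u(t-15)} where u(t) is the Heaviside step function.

L{u(t-a)} = e^(-as)/s. Here a=15, so L{u(t-15)} = e^(-15s)/s, and L{3·u(t-15)} = 3·e^(-15s)/s

Final answer: 3·e^(-15s)/s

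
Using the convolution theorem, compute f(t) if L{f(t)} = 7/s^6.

7/s^6 = (7/s)·(1/s^5) = L{7}·L{t^4/24}. By convolution, f(t) = 7*t^4/24 = ∫₀ᵗ 7·τ^4/24 dτ = 7·t^5/120

Final answer: 7·t^5/120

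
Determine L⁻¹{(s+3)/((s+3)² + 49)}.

Using frequency shift: L⁻¹{(s-a)/((s-a)² + b²)} = e^(at)cos(bt). Here a=-3, b=7

Final answer: e^(-3t)·cos(7t)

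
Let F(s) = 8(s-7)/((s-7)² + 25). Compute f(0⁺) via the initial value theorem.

f(0⁺) = lim_{s→∞} sF(s) = lim_{s→∞} 8s(s-7)/((s-7)² + 25) = 8

Final answer: 8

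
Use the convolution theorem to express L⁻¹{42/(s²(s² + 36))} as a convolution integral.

42/(s²(s² + 36)) = (1/s²)·(42/(s² + 36)) = L{t}·L{7·sin(6t)}. So f(t) = t*(7·sin(6t)) = ∫₀ᵗ 7τ·sin(6(t-τ)) dτ

Final answer: ∫₀ᵗ 7τ·sin(6(t-τ)) dτ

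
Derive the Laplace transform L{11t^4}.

L{11t^4} = 11 · L{t^4} = 11 · 24/s^5 = 264/s^5

Final answer: 264/s^5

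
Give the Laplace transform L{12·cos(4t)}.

L{cos(ωt)} = s/(s² + ω²), so L{cos(4t)} = s/(s² + 16). Then L{12·cos(4t)} = 12·s/(s² + 16) = 12s/(s² + 16)

Final answer: 12s/(s² + 16)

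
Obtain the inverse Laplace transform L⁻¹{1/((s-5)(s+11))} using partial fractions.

Decompose: A/(s-5) + B/(s+11). A = 1/16, B = -1/16. f(t) = (e^(5t) - e^(-11t))/16

Final answer: (e^(5t) - e^(-11t))/16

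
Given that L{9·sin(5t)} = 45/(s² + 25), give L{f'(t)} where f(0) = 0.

L{f'(t)} = s·F(s) - f(0) = s·45/(s² + 25) - 0 = 45s/(s² + 25)

Final answer: 45s/(s² + 25)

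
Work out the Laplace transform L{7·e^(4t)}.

L{e^(at)} = 1/(s-a), so L{e^(4t)} = 1/(s-4). Then L{7·e^(4t)} = 7/(s-4)

Final answer: 7/(s-4)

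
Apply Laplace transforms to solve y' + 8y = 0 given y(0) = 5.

L{y'} + 8L{y} = 0. sY - 5 + 8Y = 0. Y(s+8) = 5. Y = 5/(s+8)

Final answer: y(t) = 5e^(-8t)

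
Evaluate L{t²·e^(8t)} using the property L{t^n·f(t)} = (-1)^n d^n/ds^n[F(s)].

L{e^(8t)} = 1/(s-8). d/ds[1/(s-8)] = -1/(s-8)². d²/ds²[1/(s-8)] = 2/(s-8)³. So L{t²·e^(8t)} = (-1)² · 2/(s-8)³ = 2/(s-8)³

Final answer: 2/(s-8)³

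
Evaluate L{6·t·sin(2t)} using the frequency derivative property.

L{sin(2t)} = 2/(s² + 4). By L{t·f(t)} = -F'(s): -d/ds[2/(s² + 4)] = -(2)·(-2s)/(s² + 4)² = 4s/(s² + 4)². Then L{6·t·sin(2t)} = 6·4s/(s² + 4)² = 24s/(s² + 4)²

Final answer: 24s/(s² + 4)²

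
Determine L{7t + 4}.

L{7t + 4} = 7·L{t} + 4·L{1} = 7/s² + 4/s

Final answer: 7/s² + 4/s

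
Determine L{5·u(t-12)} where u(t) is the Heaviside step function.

L{u(t-a)} = e^(-as)/s. Here a=12, so L{u(t-12)} = e^(-12s)/s, and L{5·u(t-12)} = 5·e^(-12s)/s

Final answer: 5·e^(-12s)/s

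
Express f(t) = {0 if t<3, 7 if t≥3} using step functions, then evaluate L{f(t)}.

f(t) = 7·u(t-3). L{u(t-3)} = e^(-3s)/s, so L{f(t)} = 7·e^(-3s)/s

Final answer: 7·e^(-3s)/s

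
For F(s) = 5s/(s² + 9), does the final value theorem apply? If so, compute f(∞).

The final value theorem requires all poles of sF(s) in the left half-plane. sF(s) = 5s²/(s² + 9) has poles at s = ±3i (imaginary axis). Theorem does NOT apply (oscillatory system).

Final answer: Not applicable (oscillatory)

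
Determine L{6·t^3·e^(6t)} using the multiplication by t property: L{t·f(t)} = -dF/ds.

Using L{t^n·e^(at)} = n!/(s-a)^(n+1), L{t^3·e^(6t)} = 6/(s-6)^4, so L{6·t^3·e^(6t)} = 6·6/(s-6)^4 = 36/(s-6)^4

Final answer: 36/(s-6)^4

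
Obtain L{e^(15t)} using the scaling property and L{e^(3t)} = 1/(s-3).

Using L{f(at)} = (1/a)F(s/a) with a=5 and f(t) = e^(3t): L{e^(15t)} = (1/5) · 1/((s/5)-3) = (1/5) · 5/(s-15) = 1/(s-15)

Final answer: 1/(s-15)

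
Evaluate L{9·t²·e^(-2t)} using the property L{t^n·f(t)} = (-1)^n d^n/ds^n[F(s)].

L{e^(-2t)} = 1/(s+2). d/ds[1/(s+2)] = -1/(s+2)². d²/ds²[1/(s+2)] = 2/(s+2)³. So L{t²·e^(-2t)} = (-1)² · 2/(s+2)³ = 2/(s+2)³. Then L{9·t²·e^(-2t)} = 9·2/(s+2)³ = 18/(s+2)³

Final answer: 18/(s+2)³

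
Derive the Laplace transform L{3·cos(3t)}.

L{cos(ωt)} = s/(s² + ω²), so L{cos(3t)} = s/(s² + 9). Then L{3·cos(3t)} = 3·s/(s² + 9) = 3s/(s² + 9)

Final answer: 3s/(s² + 9)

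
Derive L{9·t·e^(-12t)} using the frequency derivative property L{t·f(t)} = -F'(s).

L{e^(-12t)} = 1/(s+12). By frequency derivative: L{t·e^(-12t)} = -d/ds[1/(s+12)] = -(-1)/(s+12)² = 1/(s+12)². Then L{9·t·e^(-12t)} = 9·1/(s+12)² = 9/(s+12)²

Final answer: 9/(s+12)²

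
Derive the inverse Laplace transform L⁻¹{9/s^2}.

L⁻¹{n!/s^(n+1)} = t^n with n=1. So L⁻¹{1/s^2} = t, and L⁻¹{9/s^2} = (9/1)·t = 9·t

Final answer: 9·t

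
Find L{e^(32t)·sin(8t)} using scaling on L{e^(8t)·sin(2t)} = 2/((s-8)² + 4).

Scaling with a=4: L{e^(32t)·sin(8t)} = (1/4) · 2/((s/4-8)² + 4). Simplifying: 8/((s-32)² + 64)

Final answer: 8/((s-32)² + 64)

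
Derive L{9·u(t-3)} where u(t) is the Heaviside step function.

L{u(t-a)} = e^(-as)/s. Here a=3, so L{u(t-3)} = e^(-3s)/s, and L{9·u(t-3)} = 9·e^(-3s)/s

Final answer: 9·e^(-3s)/s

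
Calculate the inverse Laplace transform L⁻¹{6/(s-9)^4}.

L⁻¹{n!/(s-a)^(n+1)} = t^n·e^(at) with n=3, a=9. So L⁻¹{6/(s-9)^4} = t^3·e^(9t)

Final answer: t^3·e^(9t)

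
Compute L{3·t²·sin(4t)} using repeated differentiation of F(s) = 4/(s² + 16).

F(s) = 4/(s² + 16). F'(s) = -8s/(s² + 16)². F''(s) = -8(16 - 3s²)/(s² + 16)³ = (24s² - 128)/(s² + 16)³. So L{t²·sin(4t)} = (-1)² F''(s) = (24s² - 128)/(s² + 16)³. Then L{3·t²·sin(4t)} = 3·(24s² - 128)/(s² + 16)³ = (72s² - 384)/(s² + 16)³

Final answer: (72s² - 384)/(s² + 16)³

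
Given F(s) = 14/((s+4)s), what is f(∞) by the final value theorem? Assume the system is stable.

f(∞) = lim_{s→0} sF(s) = lim_{s→0} 14/(s+4) = 7/2

Final answer: 7/2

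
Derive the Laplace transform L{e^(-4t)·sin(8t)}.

L{e^(at)·sin(ωt)} = ω/((s-a)² + ω²), so L{e^(-4t)·sin(8t)} = 8/((s+4)² + 64)

Final answer: 8/((s+4)² + 64)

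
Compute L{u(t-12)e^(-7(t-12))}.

u(t-a)f(t-a) with f(t)=e^(-7t). L{e^(-7t)} = 1/(s+7). By time shift: e^(-12s)/(s+7)

Final answer: e^(-12s)/(s+7)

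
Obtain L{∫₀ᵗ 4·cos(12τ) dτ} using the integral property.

L{∫₀ᵗ f(τ)dτ} = F(s)/s with F(s) = 4s/(s² + 144), so the result is (4s/(s² + 144))/s = 4/(s² + 144)

Final answer: 4/(s² + 144)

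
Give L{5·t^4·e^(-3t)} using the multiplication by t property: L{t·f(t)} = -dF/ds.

Using L{t^n·e^(at)} = n!/(s-a)^(n+1), L{t^4·e^(-3t)} = 24/(s+3)^5, so L{5·t^4·e^(-3t)} = 5·24/(s+3)^5 = 120/(s+3)^5

Final answer: 120/(s+3)^5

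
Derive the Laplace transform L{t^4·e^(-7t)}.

L{t^n·e^(at)} = n!/(s-a)^(n+1), so L{t^4·e^(-7t)} = 24/(s+7)^5

Final answer: 24/(s+7)^5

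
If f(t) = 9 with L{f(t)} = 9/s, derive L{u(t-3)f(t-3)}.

Time shift theorem: L{u(t-a)f(t-a)} = e^(-as)F(s). Here a=3, F(s) = 9/s, so L{u(t-3)f(t-3)} = e^(-3s)·9/s

Final answer: e^(-3s)·9/s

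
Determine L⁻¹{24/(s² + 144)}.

This is the form c·a/(s² + a²) with a = 12, c = 2. L⁻¹ = 2·sin(12t)

Final answer: 2·sin(12t)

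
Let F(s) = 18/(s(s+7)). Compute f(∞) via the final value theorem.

f(∞) = lim_{s→0} s·18/(s(s+7)) = lim_{s→0} 18/(s+7) = 18/7 = 18/7

Final answer: 18/7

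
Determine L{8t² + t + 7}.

L{8t² + t + 7} = 8·2/s³ + 1/s² + 7/s = 16/s³ + 1/s² + 7/s

Final answer: 16/s³ + 1/s² + 7/s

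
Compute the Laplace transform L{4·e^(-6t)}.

L{e^(at)} = 1/(s-a), so L{e^(-6t)} = 1/(s+6). Then L{4·e^(-6t)} = 4/(s+6)

Final answer: 4/(s+6)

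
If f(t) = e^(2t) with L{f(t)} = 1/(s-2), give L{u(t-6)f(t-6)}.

Time shift theorem: L{u(t-a)f(t-a)} = e^(-as)F(s). Here a=6, F(s) = 1/(s-2), so L{u(t-6)f(t-6)} = e^(-6s)·1/(s-2)

Final answer: e^(-6s)·1/(s-2)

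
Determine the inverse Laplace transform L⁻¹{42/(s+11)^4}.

L⁻¹{n!/(s-a)^(n+1)} = t^n·e^(at) with n=3, a=-11. So L⁻¹{6/(s+11)^4} = t^3·e^(-11t), and L⁻¹{42/(s+11)^4} = (42/6)·t^3·e^(-11t) = 7·t^3·e^(-11t)

Final answer: 7·t^3·e^(-11t)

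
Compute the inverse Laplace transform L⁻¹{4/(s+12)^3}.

L⁻¹{n!/(s-a)^(n+1)} = t^n·e^(at) with n=2, a=-12. So L⁻¹{2/(s+12)^3} = t^2·e^(-12t), and L⁻¹{4/(s+12)^3} = (4/2)·t^2·e^(-12t) = 2·t^2·e^(-12t)

Final answer: 2·t^2·e^(-12t)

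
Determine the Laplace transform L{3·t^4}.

L{t^n} = n!/s^(n+1), so L{t^4} = 24/s^5. Then L{3·t^4} = 3·24/s^5 = 72/s^5

Final answer: 72/s^5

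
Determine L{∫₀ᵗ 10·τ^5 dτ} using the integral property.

L{∫₀ᵗ f(τ)dτ} = F(s)/s with f(t) = 10t^5. F(s) = 1200/s^6, so L{∫₀ᵗ 10·τ^5 dτ} = (1200/s^6)/s = 1200/s^7. (Check: ∫₀ᵗ 10·τ^5 dτ = 10t^6/6.)

Final answer: 1200/s^7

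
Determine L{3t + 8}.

L{3t + 8} = 3·L{t} + 8·L{1} = 3/s² + 8/s

Final answer: 3/s² + 8/s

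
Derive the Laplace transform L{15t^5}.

L{15t^5} = 15 · L{t^5} = 15 · 120/s^6 = 1800/s^6

Final answer: 1800/s^6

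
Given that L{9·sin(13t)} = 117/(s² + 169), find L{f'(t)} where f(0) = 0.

L{f'(t)} = s·F(s) - f(0) = s·117/(s² + 169) - 0 = 117s/(s² + 169)

Final answer: 117s/(s² + 169)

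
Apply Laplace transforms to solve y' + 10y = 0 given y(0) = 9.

L{y'} + 10L{y} = 0. sY - 9 + 10Y = 0. Y(s+10) = 9. Y = 9/(s+10)

Final answer: y(t) = 9e^(-10t)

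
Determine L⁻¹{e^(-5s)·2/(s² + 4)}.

L⁻¹{2/(s² + 4)} = sin(2t). By the time shift theorem, L⁻¹{e^(-as)F(s)} = u(t-a)f(t-a) with a=5, so L⁻¹{e^(-5s)·2/(s² + 4)} = u(t-5)·sin(2(t-5))

Final answer: u(t-5)·sin(2(t-5))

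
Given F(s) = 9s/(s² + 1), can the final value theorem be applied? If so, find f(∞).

The final value theorem requires all poles of sF(s) in the left half-plane. sF(s) = 9s²/(s² + 1) has poles at s = ±1i (imaginary axis). Theorem does NOT apply (oscillatory system).

Final answer: Not applicable (oscillatory)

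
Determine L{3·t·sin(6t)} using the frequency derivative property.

L{sin(6t)} = 6/(s² + 36). By L{t·f(t)} = -F'(s): -d/ds[6/(s² + 36)] = -(6)·(-2s)/(s² + 36)² = 12s/(s² + 36)². Then L{3·t·sin(6t)} = 3·12s/(s² + 36)² = 36s/(s² + 36)²

Final answer: 36s/(s² + 36)²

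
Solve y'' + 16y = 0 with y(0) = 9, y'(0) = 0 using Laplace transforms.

L{y''} + 16L{y} = 0. s²Y - 9s - 0 + 16Y = 0. Y(s² + 16) = 9s. Y = (9s)/(s² + 16). Inverting: y(t) = 9cos(4t)

Final answer: y(t) = 9cos(4t)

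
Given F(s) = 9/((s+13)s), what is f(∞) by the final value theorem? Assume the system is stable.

f(∞) = lim_{s→0} sF(s) = lim_{s→0} 9/(s+13) = 9/13

Final answer: 9/13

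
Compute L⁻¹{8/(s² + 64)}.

This is the form c·a/(s² + a²) with a = 8. L⁻¹ = sin(8t)

Final answer: sin(8t)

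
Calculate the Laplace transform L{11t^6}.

L{11t^6} = 11 · L{t^6} = 11 · 720/s^7 = 7920/s^7

Final answer: 7920/s^7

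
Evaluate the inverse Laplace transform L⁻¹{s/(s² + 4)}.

L⁻¹{s/(s² + 4)} = cos(2t)

Final answer: cos(2t)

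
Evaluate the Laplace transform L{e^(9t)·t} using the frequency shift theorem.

L{e^(at)·t^n} = n!/(s-a)^(n+1), so L{e^(9t)·t} = 1/(s-9)^2

Final answer: 1/(s-9)^2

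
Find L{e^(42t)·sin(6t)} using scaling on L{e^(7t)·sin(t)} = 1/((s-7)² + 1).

Scaling with a=6: L{e^(42t)·sin(6t)} = (1/6) · 1/((s/6-7)² + 1). Simplifying: 6/((s-42)² + 36)

Final answer: 6/((s-42)² + 36)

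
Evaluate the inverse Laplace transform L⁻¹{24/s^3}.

L⁻¹{n!/s^(n+1)} = t^n with n=2. So L⁻¹{2/s^3} = t^2, and L⁻¹{24/s^3} = (24/2)·t^2 = 12·t^2

Final answer: 12·t^2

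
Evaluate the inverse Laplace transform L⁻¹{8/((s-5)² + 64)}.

Using frequency shift, L⁻¹{8/((s-5)² + 64)} = e^(5t)·sin(8t)

Final answer: e^(5t)·sin(8t)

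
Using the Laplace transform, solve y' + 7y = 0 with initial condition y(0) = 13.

L{y'} + 7L{y} = 0. sY - 13 + 7Y = 0. Y(s+7) = 13. Y = 13/(s+7)

Final answer: y(t) = 13e^(-7t)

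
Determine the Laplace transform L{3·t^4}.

L{t^n} = n!/s^(n+1), so L{t^4} = 24/s^5. Then L{3·t^4} = 3·24/s^5 = 72/s^5

Final answer: 72/s^5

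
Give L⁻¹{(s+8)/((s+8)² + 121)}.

Using frequency shift: L⁻¹{(s-a)/((s-a)² + b²)} = e^(at)cos(bt). Here a=-8, b=11

Final answer: e^(-8t)·cos(11t)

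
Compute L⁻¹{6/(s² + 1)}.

This is the form c·a/(s² + a²) with a = 1, c = 6. L⁻¹ = 6·sin(t)

Final answer: 6·sin(t)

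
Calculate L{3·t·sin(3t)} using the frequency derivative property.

L{sin(3t)} = 3/(s² + 9). By L{t·f(t)} = -F'(s): -d/ds[3/(s² + 9)] = -(3)·(-2s)/(s² + 9)² = 6s/(s² + 9)². Then L{3·t·sin(3t)} = 3·6s/(s² + 9)² = 18s/(s² + 9)²

Final answer: 18s/(s² + 9)²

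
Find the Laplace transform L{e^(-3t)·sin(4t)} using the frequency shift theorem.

Frequency shift: L{e^(at)f(t)} = F(s-a). L{e^(-3t)·sin(4t)} = 4/((s+3)² + 16)

Final answer: 4/((s+3)² + 16)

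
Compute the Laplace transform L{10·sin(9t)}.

L{sin(ωt)} = ω/(s² + ω²), so L{sin(9t)} = 9/(s² + 81). Then L{10·sin(9t)} = 10·9/(s² + 81) = 90/(s² + 81)

Final answer: 90/(s² + 81)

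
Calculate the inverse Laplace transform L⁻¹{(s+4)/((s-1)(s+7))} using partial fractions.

Using partial fractions, f(t) = (5e^t + 3e^(-7t))/8

Final answer: (5e^t + 3e^(-7t))/8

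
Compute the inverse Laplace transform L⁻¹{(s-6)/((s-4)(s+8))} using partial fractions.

Using partial fractions, f(t) = (-2e^(4t) + 14e^(-8t))/12

Final answer: (-2e^(4t) + 14e^(-8t))/12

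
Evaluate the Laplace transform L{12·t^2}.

L{t^n} = n!/s^(n+1), so L{t^2} = 2/s^3. Then L{12·t^2} = 12·2/s^3 = 24/s^3

Final answer: 24/s^3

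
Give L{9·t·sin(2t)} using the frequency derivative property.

L{sin(2t)} = 2/(s² + 4). By L{t·f(t)} = -F'(s): -d/ds[2/(s² + 4)] = -(2)·(-2s)/(s² + 4)² = 4s/(s² + 4)². Then L{9·t·sin(2t)} = 9·4s/(s² + 4)² = 36s/(s² + 4)²

Final answer: 36s/(s² + 4)²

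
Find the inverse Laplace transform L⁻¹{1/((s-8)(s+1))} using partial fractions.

Decompose: A/(s-8) + B/(s+1). A = 1/9, B = -1/9. f(t) = (e^(8t) - e^(-t))/9

Final answer: (e^(8t) - e^(-t))/9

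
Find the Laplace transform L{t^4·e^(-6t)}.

L{t^n·e^(at)} = n!/(s-a)^(n+1), so L{t^4·e^(-6t)} = 24/(s+6)^5

Final answer: 24/(s+6)^5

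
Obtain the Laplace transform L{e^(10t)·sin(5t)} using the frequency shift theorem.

Frequency shift: L{e^(at)f(t)} = F(s-a). L{e^(10t)·sin(5t)} = 5/((s-10)² + 25)

Final answer: 5/((s-10)² + 25)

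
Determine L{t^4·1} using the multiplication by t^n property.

L{1} = 1/s. d^1/ds^1[1/s] = -1/s². d^2/ds^2[1/s] = 2/s^3. d^3/ds^3[1/s] = -6/s^4. d^4/ds^4[1/s] = 24/s^5. So L{t^4} = (-1)^{4}·24/s^5 = 24/s^5

Final answer: 24/s^5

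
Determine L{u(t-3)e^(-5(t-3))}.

u(t-a)f(t-a) with f(t)=e^(-5t). L{e^(-5t)} = 1/(s+5). By time shift: e^(-3s)/(s+5)

Final answer: e^(-3s)/(s+5)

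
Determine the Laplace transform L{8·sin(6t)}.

L{sin(ωt)} = ω/(s² + ω²), so L{sin(6t)} = 6/(s² + 36). Then L{8·sin(6t)} = 8·6/(s² + 36) = 48/(s² + 36)

Final answer: 48/(s² + 36)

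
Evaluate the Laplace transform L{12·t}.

L{t^n} = n!/s^(n+1), so L{t} = 1/s^2. Then L{12·t} = 12·1/s^2 = 12/s^2

Final answer: 12/s^2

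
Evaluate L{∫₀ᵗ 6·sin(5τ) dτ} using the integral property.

L{∫₀ᵗ f(τ)dτ} = F(s)/s with F(s) = 30/(s² + 25), so the result is (30/(s² + 25))/s = 30/(s(s² + 25))

Final answer: 30/(s(s² + 25))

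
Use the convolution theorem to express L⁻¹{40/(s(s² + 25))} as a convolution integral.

40/(s(s² + 25)) = (1/s)·(40/(s² + 25)) = L{1}·L{8·sin(5t)}. So f(t) = 1*(8·sin(5t)) = ∫₀ᵗ 8·sin(5τ) dτ

Final answer: ∫₀ᵗ 8·sin(5τ) dτ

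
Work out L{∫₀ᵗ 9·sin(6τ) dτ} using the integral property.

L{∫₀ᵗ f(τ)dτ} = F(s)/s with F(s) = 54/(s² + 36), so the result is (54/(s² + 36))/s = 54/(s(s² + 36))

Final answer: 54/(s(s² + 36))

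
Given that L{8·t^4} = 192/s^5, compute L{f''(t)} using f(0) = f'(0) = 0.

L{f''(t)} = s²F(s) - sf(0) - f'(0) = s²·192/s^5 - 0 - 0 = 192/s^3

Final answer: 192/s^3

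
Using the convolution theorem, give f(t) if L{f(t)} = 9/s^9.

9/s^9 = (9/s)·(1/s^8) = L{9}·L{t^7/5040}. By convolution, f(t) = 9*t^7/5040 = ∫₀ᵗ 9·τ^7/5040 dτ = 9·t^8/40320

Final answer: 9·t^8/40320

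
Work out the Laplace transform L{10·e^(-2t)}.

L{e^(at)} = 1/(s-a), so L{e^(-2t)} = 1/(s+2). Then L{10·e^(-2t)} = 10/(s+2)

Final answer: 10/(s+2)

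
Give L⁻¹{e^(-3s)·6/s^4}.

L⁻¹{6/s^4} = t^3. By the time shift theorem, L⁻¹{e^(-as)F(s)} = u(t-a)f(t-a) with a=3, so L⁻¹{e^(-3s)·6/s^4} = u(t-3)·(t-3)^3

Final answer: u(t-3)·(t-3)^3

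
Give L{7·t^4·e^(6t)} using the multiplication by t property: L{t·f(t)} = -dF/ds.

Using L{t^n·e^(at)} = n!/(s-a)^(n+1), L{t^4·e^(6t)} = 24/(s-6)^5, so L{7·t^4·e^(6t)} = 7·24/(s-6)^5 = 168/(s-6)^5

Final answer: 168/(s-6)^5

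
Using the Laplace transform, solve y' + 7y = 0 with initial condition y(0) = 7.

L{y'} + 7L{y} = 0. sY - 7 + 7Y = 0. Y(s+7) = 7. Y = 7/(s+7)

Final answer: y(t) = 7e^(-7t)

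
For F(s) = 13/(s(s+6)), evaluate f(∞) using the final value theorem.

f(∞) = lim_{s→0} s·13/(s(s+6)) = lim_{s→0} 13/(s+6) = 13/6 = 13/6

Final answer: 13/6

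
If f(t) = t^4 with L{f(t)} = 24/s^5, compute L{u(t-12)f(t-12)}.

Time shift theorem: L{u(t-a)f(t-a)} = e^(-as)F(s). Here a=12, F(s) = 24/s^5, so L{u(t-12)f(t-12)} = e^(-12s)·24/s^5

Final answer: e^(-12s)·24/s^5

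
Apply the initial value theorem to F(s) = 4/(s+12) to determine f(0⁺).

f(0⁺) = lim_{s→∞} s·4/(s+12) = lim_{s→∞} 4s/(s+12) = 4

Final answer: 4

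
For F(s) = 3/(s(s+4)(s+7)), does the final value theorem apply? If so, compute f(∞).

Poles of sF(s) = 3/((s+4)(s+7)) are at s = -4 and s = -7, both in the left half-plane. Theorem applies. f(∞) = lim_{s→0} sF(s) = 3/(4·7) = 3/28

Final answer: 3/28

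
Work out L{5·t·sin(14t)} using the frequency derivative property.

L{sin(14t)} = 14/(s² + 196). By L{t·f(t)} = -F'(s): -d/ds[14/(s² + 196)] = -(14)·(-2s)/(s² + 196)² = 28s/(s² + 196)². Then L{5·t·sin(14t)} = 5·28s/(s² + 196)² = 140s/(s² + 196)²

Final answer: 140s/(s² + 196)²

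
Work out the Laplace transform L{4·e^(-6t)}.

L{e^(at)} = 1/(s-a), so L{e^(-6t)} = 1/(s+6). Then L{4·e^(-6t)} = 4/(s+6)

Final answer: 4/(s+6)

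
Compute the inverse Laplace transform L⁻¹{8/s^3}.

L⁻¹{n!/s^(n+1)} = t^n with n=2. So L⁻¹{2/s^3} = t^2, and L⁻¹{8/s^3} = (8/2)·t^2 = 4·t^2

Final answer: 4·t^2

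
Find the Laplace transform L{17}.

L{17} = 17 · L{1} = 17/s

Final answer: 17/s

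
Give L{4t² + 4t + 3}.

L{4t² + 4t + 3} = 4·2/s³ + 4/s² + 3/s = 8/s³ + 4/s² + 3/s

Final answer: 8/s³ + 4/s² + 3/s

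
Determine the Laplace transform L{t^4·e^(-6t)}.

L{t^n·e^(at)} = n!/(s-a)^(n+1), so L{t^4·e^(-6t)} = 24/(s+6)^5

Final answer: 24/(s+6)^5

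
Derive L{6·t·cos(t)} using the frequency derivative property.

L{cos(t)} = s/(s² + 1). Derivative: d/ds[s/(s² + 1)] = [(s² + 1) - s·2s]/(s² + 1)² = (1 - s²)/(s² + 1)². So L{t·cos(t)} = -F'(s) = (s² - 1)/(s² + 1)². Then L{6·t·cos(t)} = 6·(s² - 1)/(s² + 1)²

Final answer: 6·(s² - 1)/(s² + 1)²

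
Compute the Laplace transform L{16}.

L{16} = 16 · L{1} = 16/s

Final answer: 16/s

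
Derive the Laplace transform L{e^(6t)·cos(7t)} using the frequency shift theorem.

Frequency shift: L{e^(at)f(t)} = F(s-a). L{e^(6t)·cos(7t)} = (s-6)/((s-6)² + 49)

Final answer: (s-6)/((s-6)² + 49)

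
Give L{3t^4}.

L{t^n} = n!/s^(n+1). So L{3t^4} = 3·4!/s^5 = 72/s^5

Final answer: 72/s^5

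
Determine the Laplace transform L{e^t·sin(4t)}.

L{e^(at)·sin(ωt)} = ω/((s-a)² + ω²), so L{e^t·sin(4t)} = 4/((s-1)² + 16)

Final answer: 4/((s-1)² + 16)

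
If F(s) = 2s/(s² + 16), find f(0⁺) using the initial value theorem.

f(0⁺) = lim_{s→∞} s·2s/(s² + 16) = lim_{s→∞} 2s²/(s² + 16) = 2

Final answer: 2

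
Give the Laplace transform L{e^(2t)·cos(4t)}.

L{e^(at)·cos(ωt)} = (s-a)/((s-a)² + ω²), so L{e^(2t)·cos(4t)} = (s-2)/((s-2)² + 16)

Final answer: (s-2)/((s-2)² + 16)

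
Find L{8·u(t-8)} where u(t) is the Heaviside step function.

L{u(t-a)} = e^(-as)/s. Here a=8, so L{u(t-8)} = e^(-8s)/s, and L{8·u(t-8)} = 8·e^(-8s)/s

Final answer: 8·e^(-8s)/s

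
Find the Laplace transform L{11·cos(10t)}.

L{cos(ωt)} = s/(s² + ω²), so L{cos(10t)} = s/(s² + 100). Then L{11·cos(10t)} = 11·s/(s² + 100) = 11s/(s² + 100)

Final answer: 11s/(s² + 100)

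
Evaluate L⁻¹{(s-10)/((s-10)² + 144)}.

Using frequency shift: L⁻¹{(s-a)/((s-a)² + b²)} = e^(at)cos(bt). Here a=10, b=12

Final answer: e^(10t)·cos(12t)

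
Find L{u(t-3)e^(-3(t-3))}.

u(t-a)f(t-a) with f(t)=e^(-3t). L{e^(-3t)} = 1/(s+3). By time shift: e^(-3s)/(s+3)

Final answer: e^(-3s)/(s+3)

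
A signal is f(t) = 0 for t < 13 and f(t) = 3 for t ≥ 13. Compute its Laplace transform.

f(t) = 3·u(t-13). L{u(t-13)} = e^(-13s)/s, so L{f(t)} = 3·e^(-13s)/s

Final answer: 3·e^(-13s)/s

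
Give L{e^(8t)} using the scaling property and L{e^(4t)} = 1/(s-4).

Using L{f(at)} = (1/a)F(s/a) with a=2 and f(t) = e^(4t): L{e^(8t)} = (1/2) · 1/((s/2)-4) = (1/2) · 2/(s-8) = 1/(s-8)

Final answer: 1/(s-8)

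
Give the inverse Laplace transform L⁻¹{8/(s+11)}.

L⁻¹{1/(s-a)} = e^(at), so L⁻¹{1/(s+11)} = e^(-11t), and L⁻¹{8/(s+11)} = 8·e^(-11t)

Final answer: 8·e^(-11t)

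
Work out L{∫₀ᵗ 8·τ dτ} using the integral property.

L{∫₀ᵗ f(τ)dτ} = F(s)/s with f(t) = 8t. F(s) = 8/s^2, so L{∫₀ᵗ 8·τ dτ} = (8/s^2)/s = 8/s^3. (Check: ∫₀ᵗ 8·τ dτ = 8t^2/2.)

Final answer: 8/s^3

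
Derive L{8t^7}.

L{t^n} = n!/s^(n+1). So L{8t^7} = 8·7!/s^8 = 40320/s^8

Final answer: 40320/s^8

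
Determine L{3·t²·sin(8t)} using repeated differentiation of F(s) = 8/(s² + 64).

F(s) = 8/(s² + 64). F'(s) = -16s/(s² + 64)². F''(s) = -16(64 - 3s²)/(s² + 64)³ = (48s² - 1024)/(s² + 64)³. So L{t²·sin(8t)} = (-1)² F''(s) = (48s² - 1024)/(s² + 64)³. Then L{3·t²·sin(8t)} = 3·(48s² - 1024)/(s² + 64)³ = (144s² - 3072)/(s² + 64)³

Final answer: (144s² - 3072)/(s² + 64)³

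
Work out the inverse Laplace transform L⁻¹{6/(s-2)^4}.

L⁻¹{n!/(s-a)^(n+1)} = t^n·e^(at), so L⁻¹{6/(s-2)^4} = t^3·e^(2t)

Final answer: t^3·e^(2t)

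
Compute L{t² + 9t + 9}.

L{t² + 9t + 9} = 2/s³ + 9/s² + 9/s = 2/s³ + 9/s² + 9/s

Final answer: 2/s³ + 9/s² + 9/s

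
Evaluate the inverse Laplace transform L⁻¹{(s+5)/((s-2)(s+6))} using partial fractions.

Using partial fractions, f(t) = (7e^(2t) + e^(-6t))/8

Final answer: (7e^(2t) + e^(-6t))/8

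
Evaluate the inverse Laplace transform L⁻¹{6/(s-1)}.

L⁻¹{1/(s-a)} = e^(at), so L⁻¹{1/(s-1)} = e^t, and L⁻¹{6/(s-1)} = 6·e^t

Final answer: 6·e^t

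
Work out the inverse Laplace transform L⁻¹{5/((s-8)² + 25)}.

Using frequency shift, L⁻¹{5/((s-8)² + 25)} = e^(8t)·sin(5t)

Final answer: e^(8t)·sin(5t)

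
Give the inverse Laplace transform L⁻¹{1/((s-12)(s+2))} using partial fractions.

Decompose: A/(s-12) + B/(s+2). A = 1/14, B = -1/14. f(t) = (e^(12t) - e^(-2t))/14

Final answer: (e^(12t) - e^(-2t))/14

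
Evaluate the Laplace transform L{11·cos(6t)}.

L{cos(ωt)} = s/(s² + ω²), so L{cos(6t)} = s/(s² + 36). Then L{11·cos(6t)} = 11·s/(s² + 36) = 11s/(s² + 36)

Final answer: 11s/(s² + 36)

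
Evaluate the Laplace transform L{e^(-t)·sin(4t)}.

L{e^(at)·sin(ωt)} = ω/((s-a)² + ω²), so L{e^(-t)·sin(4t)} = 4/((s+1)² + 16)

Final answer: 4/((s+1)² + 16)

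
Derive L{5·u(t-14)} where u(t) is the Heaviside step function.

L{u(t-a)} = e^(-as)/s. Here a=14, so L{u(t-14)} = e^(-14s)/s, and L{5·u(t-14)} = 5·e^(-14s)/s

Final answer: 5·e^(-14s)/s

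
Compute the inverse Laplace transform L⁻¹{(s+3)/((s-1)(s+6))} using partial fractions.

Using partial fractions, f(t) = (4e^t + 3e^(-6t))/7

Final answer: (4e^t + 3e^(-6t))/7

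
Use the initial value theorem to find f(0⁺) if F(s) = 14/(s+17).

f(0⁺) = lim_{s→∞} s·14/(s+17) = lim_{s→∞} 14s/(s+17) = 14

Final answer: 14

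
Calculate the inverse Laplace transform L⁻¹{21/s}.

L⁻¹{c/s} = c, so L⁻¹{21/s} = 21

Final answer: 21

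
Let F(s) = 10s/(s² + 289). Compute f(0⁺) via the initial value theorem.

f(0⁺) = lim_{s→∞} s·10s/(s² + 289) = lim_{s→∞} 10s²/(s² + 289) = 10

Final answer: 10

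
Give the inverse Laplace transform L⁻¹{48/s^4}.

L⁻¹{n!/s^(n+1)} = t^n with n=3. So L⁻¹{6/s^4} = t^3, and L⁻¹{48/s^4} = (48/6)·t^3 = 8·t^3

Final answer: 8·t^3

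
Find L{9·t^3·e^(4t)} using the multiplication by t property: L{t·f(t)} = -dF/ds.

Using L{t^n·e^(at)} = n!/(s-a)^(n+1), L{t^3·e^(4t)} = 6/(s-4)^4, so L{9·t^3·e^(4t)} = 9·6/(s-4)^4 = 54/(s-4)^4

Final answer: 54/(s-4)^4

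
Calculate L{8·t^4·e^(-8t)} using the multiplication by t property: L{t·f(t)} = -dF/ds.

Using L{t^n·e^(at)} = n!/(s-a)^(n+1), L{t^4·e^(-8t)} = 24/(s+8)^5, so L{8·t^4·e^(-8t)} = 8·24/(s+8)^5 = 192/(s+8)^5

Final answer: 192/(s+8)^5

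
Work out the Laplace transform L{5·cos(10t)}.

L{cos(ωt)} = s/(s² + ω²), so L{cos(10t)} = s/(s² + 100). Then L{5·cos(10t)} = 5·s/(s² + 100) = 5s/(s² + 100)

Final answer: 5s/(s² + 100)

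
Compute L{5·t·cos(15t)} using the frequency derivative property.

L{cos(15t)} = s/(s² + 225). Derivative: d/ds[s/(s² + 225)] = [(s² + 225) - s·2s]/(s² + 225)² = (225 - s²)/(s² + 225)². So L{t·cos(15t)} = -F'(s) = (s² - 225)/(s² + 225)². Then L{5·t·cos(15t)} = 5·(s² - 225)/(s² + 225)²

Final answer: 5·(s² - 225)/(s² + 225)²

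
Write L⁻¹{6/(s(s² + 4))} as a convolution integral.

6/(s(s² + 4)) = (1/s)·(6/(s² + 4)) = L{1}·L{3·sin(2t)}. So f(t) = 1*(3·sin(2t)) = ∫₀ᵗ 3·sin(2τ) dτ

Final answer: ∫₀ᵗ 3·sin(2τ) dτ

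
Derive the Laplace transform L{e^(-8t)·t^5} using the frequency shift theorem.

L{e^(at)·t^n} = n!/(s-a)^(n+1), so L{e^(-8t)·t^5} = 120/(s+8)^6

Final answer: 120/(s+8)^6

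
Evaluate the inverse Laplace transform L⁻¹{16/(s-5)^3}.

L⁻¹{n!/(s-a)^(n+1)} = t^n·e^(at) with n=2, a=5. So L⁻¹{2/(s-5)^3} = t^2·e^(5t), and L⁻¹{16/(s-5)^3} = (16/2)·t^2·e^(5t) = 8·t^2·e^(5t)

Final answer: 8·t^2·e^(5t)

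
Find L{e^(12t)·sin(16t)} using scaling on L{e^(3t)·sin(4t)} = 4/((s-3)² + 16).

Scaling with a=4: L{e^(12t)·sin(16t)} = (1/4) · 4/((s/4-3)² + 16). Simplifying: 16/((s-12)² + 256)

Final answer: 16/((s-12)² + 256)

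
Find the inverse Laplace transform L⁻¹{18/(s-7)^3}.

L⁻¹{n!/(s-a)^(n+1)} = t^n·e^(at) with n=2, a=7. So L⁻¹{2/(s-7)^3} = t^2·e^(7t), and L⁻¹{18/(s-7)^3} = (18/2)·t^2·e^(7t) = 9·t^2·e^(7t)

Final answer: 9·t^2·e^(7t)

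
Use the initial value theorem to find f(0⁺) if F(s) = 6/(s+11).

f(0⁺) = lim_{s→∞} s·6/(s+11) = lim_{s→∞} 6s/(s+11) = 6

Final answer: 6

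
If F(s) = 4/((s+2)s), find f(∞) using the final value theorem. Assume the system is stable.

f(∞) = lim_{s→0} sF(s) = lim_{s→0} 4/(s+2) = 2

Final answer: 2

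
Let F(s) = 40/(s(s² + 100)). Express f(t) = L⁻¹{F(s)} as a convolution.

40/(s(s² + 100)) = (1/s)·(40/(s² + 100)) = L{1}·L{4·sin(10t)}. So f(t) = 1*(4·sin(10t)) = ∫₀ᵗ 4·sin(10τ) dτ

Final answer: ∫₀ᵗ 4·sin(10τ) dτ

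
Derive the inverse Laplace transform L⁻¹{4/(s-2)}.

L⁻¹{1/(s-a)} = e^(at), so L⁻¹{1/(s-2)} = e^(2t), and L⁻¹{4/(s-2)} = 4·e^(2t)

Final answer: 4·e^(2t)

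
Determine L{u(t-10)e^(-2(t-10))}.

u(t-a)f(t-a) with f(t)=e^(-2t). L{e^(-2t)} = 1/(s+2). By time shift: e^(-10s)/(s+2)

Final answer: e^(-10s)/(s+2)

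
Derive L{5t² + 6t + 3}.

L{5t² + 6t + 3} = 5·2/s³ + 6/s² + 3/s = 10/s³ + 6/s² + 3/s

Final answer: 10/s³ + 6/s² + 3/s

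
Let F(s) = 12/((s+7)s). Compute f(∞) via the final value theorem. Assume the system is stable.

f(∞) = lim_{s→0} sF(s) = lim_{s→0} 12/(s+7) = 12/7

Final answer: 12/7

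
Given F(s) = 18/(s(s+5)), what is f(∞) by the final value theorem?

f(∞) = lim_{s→0} s·18/(s(s+5)) = lim_{s→0} 18/(s+5) = 18/5 = 18/5

Final answer: 18/5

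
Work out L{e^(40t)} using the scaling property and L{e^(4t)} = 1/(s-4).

Using L{f(at)} = (1/a)F(s/a) with a=10 and f(t) = e^(4t): L{e^(40t)} = (1/10) · 1/((s/10)-4) = (1/10) · 10/(s-40) = 1/(s-40)

Final answer: 1/(s-40)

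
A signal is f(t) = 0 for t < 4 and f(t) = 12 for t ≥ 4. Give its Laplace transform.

f(t) = 12·u(t-4). L{u(t-4)} = e^(-4s)/s, so L{f(t)} = 12·e^(-4s)/s

Final answer: 12·e^(-4s)/s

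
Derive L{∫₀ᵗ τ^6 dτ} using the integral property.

L{∫₀ᵗ f(τ)dτ} = F(s)/s with f(t) = t^6. F(s) = 720/s^7, so L{∫₀ᵗ τ^6 dτ} = (720/s^7)/s = 720/s^8. (Check: ∫₀ᵗ τ^6 dτ = t^7/7.)

Final answer: 720/s^8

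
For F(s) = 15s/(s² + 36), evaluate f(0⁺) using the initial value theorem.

f(0⁺) = lim_{s→∞} s·15s/(s² + 36) = lim_{s→∞} 15s²/(s² + 36) = 15

Final answer: 15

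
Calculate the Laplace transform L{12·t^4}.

L{t^n} = n!/s^(n+1), so L{t^4} = 24/s^5. Then L{12·t^4} = 12·24/s^5 = 288/s^5

Final answer: 288/s^5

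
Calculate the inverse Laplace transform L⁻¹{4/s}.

L⁻¹{c/s} = c, so L⁻¹{4/s} = 4

Final answer: 4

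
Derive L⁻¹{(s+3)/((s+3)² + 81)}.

Using frequency shift: L⁻¹{(s-a)/((s-a)² + b²)} = e^(at)cos(bt). Here a=-3, b=9

Final answer: e^(-3t)·cos(9t)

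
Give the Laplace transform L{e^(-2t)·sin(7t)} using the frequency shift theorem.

Frequency shift: L{e^(at)f(t)} = F(s-a). L{e^(-2t)·sin(7t)} = 7/((s+2)² + 49)

Final answer: 7/((s+2)² + 49)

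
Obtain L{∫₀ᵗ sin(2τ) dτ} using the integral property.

L{∫₀ᵗ f(τ)dτ} = F(s)/s with F(s) = 2/(s² + 4), so the result is (2/(s² + 4))/s = 2/(s(s² + 4))

Final answer: 2/(s(s² + 4))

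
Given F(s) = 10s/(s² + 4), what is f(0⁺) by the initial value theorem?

f(0⁺) = lim_{s→∞} s·10s/(s² + 4) = lim_{s→∞} 10s²/(s² + 4) = 10

Final answer: 10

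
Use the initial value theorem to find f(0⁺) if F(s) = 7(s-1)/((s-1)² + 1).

f(0⁺) = lim_{s→∞} sF(s) = lim_{s→∞} 7s(s-1)/((s-1)² + 1) = 7

Final answer: 7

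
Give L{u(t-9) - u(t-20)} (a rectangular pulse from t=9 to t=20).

L{u(t-a)} = e^(-as)/s. L{u(t-9) - u(t-20)} = (e^(-9s) - e^(-20s))/s

Final answer: (e^(-9s) - e^(-20s))/s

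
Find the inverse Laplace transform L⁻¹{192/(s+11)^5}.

L⁻¹{n!/(s-a)^(n+1)} = t^n·e^(at) with n=4, a=-11. So L⁻¹{24/(s+11)^5} = t^4·e^(-11t), and L⁻¹{192/(s+11)^5} = (192/24)·t^4·e^(-11t) = 8·t^4·e^(-11t)

Final answer: 8·t^4·e^(-11t)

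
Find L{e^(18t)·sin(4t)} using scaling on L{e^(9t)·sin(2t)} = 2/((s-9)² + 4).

Scaling with a=2: L{e^(18t)·sin(4t)} = (1/2) · 2/((s/2-9)² + 4). Simplifying: 4/((s-18)² + 16)

Final answer: 4/((s-18)² + 16)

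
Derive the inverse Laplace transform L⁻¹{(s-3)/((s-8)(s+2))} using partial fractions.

Using partial fractions, f(t) = (5e^(8t) + 5e^(-2t))/10

Final answer: (5e^(8t) + 5e^(-2t))/10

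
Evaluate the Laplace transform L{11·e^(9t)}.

L{e^(at)} = 1/(s-a), so L{e^(9t)} = 1/(s-9). Then L{11·e^(9t)} = 11/(s-9)

Final answer: 11/(s-9)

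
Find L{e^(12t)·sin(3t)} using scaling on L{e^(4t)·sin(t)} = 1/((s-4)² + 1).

Scaling with a=3: L{e^(12t)·sin(3t)} = (1/3) · 1/((s/3-4)² + 1). Simplifying: 3/((s-12)² + 9)

Final answer: 3/((s-12)² + 9)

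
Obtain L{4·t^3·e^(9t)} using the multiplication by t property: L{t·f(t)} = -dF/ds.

Using L{t^n·e^(at)} = n!/(s-a)^(n+1), L{t^3·e^(9t)} = 6/(s-9)^4, so L{4·t^3·e^(9t)} = 4·6/(s-9)^4 = 24/(s-9)^4

Final answer: 24/(s-9)^4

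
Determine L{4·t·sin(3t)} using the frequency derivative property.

L{sin(3t)} = 3/(s² + 9). By L{t·f(t)} = -F'(s): -d/ds[3/(s² + 9)] = -(3)·(-2s)/(s² + 9)² = 6s/(s² + 9)². Then L{4·t·sin(3t)} = 4·6s/(s² + 9)² = 24s/(s² + 9)²

Final answer: 24s/(s² + 9)²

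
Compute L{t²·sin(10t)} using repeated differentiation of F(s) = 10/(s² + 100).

F(s) = 10/(s² + 100). F'(s) = -20s/(s² + 100)². F''(s) = -20(100 - 3s²)/(s² + 100)³ = (60s² - 2000)/(s² + 100)³. So L{t²·sin(10t)} = (-1)² F''(s) = (60s² - 2000)/(s² + 100)³

Final answer: (60s² - 2000)/(s² + 100)³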